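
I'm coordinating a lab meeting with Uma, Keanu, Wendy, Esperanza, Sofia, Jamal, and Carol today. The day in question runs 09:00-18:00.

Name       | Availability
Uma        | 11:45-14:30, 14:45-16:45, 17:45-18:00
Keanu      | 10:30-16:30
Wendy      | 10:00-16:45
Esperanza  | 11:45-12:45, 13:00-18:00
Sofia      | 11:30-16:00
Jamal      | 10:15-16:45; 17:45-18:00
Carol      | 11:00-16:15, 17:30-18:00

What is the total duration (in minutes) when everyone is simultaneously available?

Uma ∩ Keanu: 11:45-14:30, 14:45-16:30.
Uma ∩ Keanu ∩ Wendy: 11:45-14:30, 14:45-16:30.
Uma ∩ Keanu ∩ Wendy ∩ Esperanza: 11:45-12:45, 13:00-14:30, 14:45-16:30.
Uma ∩ Keanu ∩ Wendy ∩ Esperanza ∩ Sofia: 11:45-12:45, 13:00-14:30, 14:45-16:00.
Uma ∩ Keanu ∩ Wendy ∩ Esperanza ∩ Sofia ∩ Jamal: 11:45-12:45, 13:00-14:30, 14:45-16:00.
Uma ∩ Keanu ∩ Wendy ∩ Esperanza ∩ Sofia ∩ Jamal ∩ Carol: 11:45-12:45, 13:00-14:30, 14:45-16:00.
Summing the common windows: 60 + 90 + 75 = 225 minutes.

225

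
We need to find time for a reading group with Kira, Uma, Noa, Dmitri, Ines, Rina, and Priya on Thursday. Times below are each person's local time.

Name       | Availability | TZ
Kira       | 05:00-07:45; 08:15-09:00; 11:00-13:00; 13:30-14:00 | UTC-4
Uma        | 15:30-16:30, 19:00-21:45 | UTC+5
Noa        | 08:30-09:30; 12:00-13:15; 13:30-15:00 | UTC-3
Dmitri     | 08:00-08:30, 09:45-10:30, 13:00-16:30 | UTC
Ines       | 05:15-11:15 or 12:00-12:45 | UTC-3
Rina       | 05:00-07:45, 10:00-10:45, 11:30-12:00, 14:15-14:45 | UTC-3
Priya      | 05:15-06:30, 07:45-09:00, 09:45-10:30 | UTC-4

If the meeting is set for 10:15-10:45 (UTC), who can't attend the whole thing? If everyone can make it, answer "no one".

Kira in UTC: 09:00-11:45, 12:15-13:00, 15:00-17:00, 17:30-18:00 (add 4h to convert from UTC-4).
Uma in UTC: 10:30-11:30, 14:00-16:45 (subtract 5h to convert from UTC+5).
Noa in UTC: 11:30-12:30, 15:00-16:15, 16:30-18:00 (add 3h to convert from UTC-3).
Dmitri in UTC: 08:00-08:30, 09:45-10:30, 13:00-16:30.
Ines in UTC: 08:15-14:15, 15:00-15:45 (add 3h to convert from UTC-3).
Rina in UTC: 08:00-10:45, 13:00-13:45, 14:30-15:00, 17:15-17:45 (add 3h to convert from UTC-3).
Priya in UTC: 09:15-10:30, 11:45-13:00, 13:45-14:30 (add 4h to convert from UTC-4).
Kira: free for 10:15-10:45. Uma: not fully free for 10:15-10:45. Noa: not fully free for 10:15-10:45. Dmitri: not fully free for 10:15-10:45. Ines: free for 10:15-10:45. Rina: free for 10:15-10:45. Priya: not fully free for 10:15-10:45.

Dmitri, Noa, Priya, Uma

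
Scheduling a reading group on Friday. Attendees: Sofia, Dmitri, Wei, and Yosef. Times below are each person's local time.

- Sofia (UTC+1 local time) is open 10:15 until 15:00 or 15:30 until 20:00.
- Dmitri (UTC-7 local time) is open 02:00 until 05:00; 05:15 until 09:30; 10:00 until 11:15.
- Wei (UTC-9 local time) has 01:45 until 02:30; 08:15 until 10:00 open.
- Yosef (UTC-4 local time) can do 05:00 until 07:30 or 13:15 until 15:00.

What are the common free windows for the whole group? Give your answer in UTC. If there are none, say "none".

10:45-11:30, 17:15-18:15

Sofia in UTC: 09:15-14:00, 14:30-19:00 (subtract 1h to convert from UTC+1).
Dmitri in UTC: 09:00-12:00, 12:15-16:30, 17:00-18:15 (add 7h to convert from UTC-7).
Wei in UTC: 10:45-11:30, 17:15-19:00 (add 9h to convert from UTC-9).
Yosef in UTC: 09:00-11:30, 17:15-19:00 (add 4h to convert from UTC-4).
Sofia ∩ Dmitri: 09:15-12:00, 12:15-14:00, 14:30-16:30, 17:00-18:15.
Sofia ∩ Dmitri ∩ Wei: 10:45-11:30, 17:15-18:15.
Sofia ∩ Dmitri ∩ Wei ∩ Yosef: 10:45-11:30, 17:15-18:15.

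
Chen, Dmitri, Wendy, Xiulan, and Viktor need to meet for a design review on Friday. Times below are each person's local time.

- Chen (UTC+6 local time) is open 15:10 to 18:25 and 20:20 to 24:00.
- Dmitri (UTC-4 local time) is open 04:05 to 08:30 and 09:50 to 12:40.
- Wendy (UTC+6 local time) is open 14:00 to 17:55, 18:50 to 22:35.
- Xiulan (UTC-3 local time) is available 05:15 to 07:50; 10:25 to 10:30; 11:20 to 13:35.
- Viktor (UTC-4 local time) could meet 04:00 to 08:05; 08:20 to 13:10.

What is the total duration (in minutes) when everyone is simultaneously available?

Chen in UTC: 09:10-12:25, 14:20-18:00 (subtract 6h to convert from UTC+6).
Dmitri in UTC: 08:05-12:30, 13:50-16:40 (add 4h to convert from UTC-4).
Wendy in UTC: 08:00-11:55, 12:50-16:35 (subtract 6h to convert from UTC+6).
Xiulan in UTC: 08:15-10:50, 13:25-13:30, 14:20-16:35 (add 3h to convert from UTC-3).
Viktor in UTC: 08:00-12:05, 12:20-17:10 (add 4h to convert from UTC-4).
Chen ∩ Dmitri: 09:10-12:25, 14:20-16:40.
Chen ∩ Dmitri ∩ Wendy: 09:10-11:55, 14:20-16:35.
Chen ∩ Dmitri ∩ Wendy ∩ Xiulan: 09:10-10:50, 14:20-16:35.
Chen ∩ Dmitri ∩ Wendy ∩ Xiulan ∩ Viktor: 09:10-10:50, 14:20-16:35.
Those are the intersection windows.
Summing the common windows: 100 + 135 = 235 minutes.

235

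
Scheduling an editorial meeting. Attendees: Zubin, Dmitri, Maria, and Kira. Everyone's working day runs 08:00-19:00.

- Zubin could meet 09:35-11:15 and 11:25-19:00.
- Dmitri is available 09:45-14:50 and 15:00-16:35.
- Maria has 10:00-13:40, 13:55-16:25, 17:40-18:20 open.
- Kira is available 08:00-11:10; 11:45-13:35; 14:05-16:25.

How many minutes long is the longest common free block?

Zubin ∩ Dmitri: 09:45-11:15, 11:25-14:50, 15:00-16:35.
Zubin ∩ Dmitri ∩ Maria: 10:00-11:15, 11:25-13:40, 13:55-14:50, 15:00-16:25.
Zubin ∩ Dmitri ∩ Maria ∩ Kira: 10:00-11:10, 11:45-13:35, 14:05-14:50, 15:00-16:25.
The longest is 11:45-13:35 at 110 minutes.

110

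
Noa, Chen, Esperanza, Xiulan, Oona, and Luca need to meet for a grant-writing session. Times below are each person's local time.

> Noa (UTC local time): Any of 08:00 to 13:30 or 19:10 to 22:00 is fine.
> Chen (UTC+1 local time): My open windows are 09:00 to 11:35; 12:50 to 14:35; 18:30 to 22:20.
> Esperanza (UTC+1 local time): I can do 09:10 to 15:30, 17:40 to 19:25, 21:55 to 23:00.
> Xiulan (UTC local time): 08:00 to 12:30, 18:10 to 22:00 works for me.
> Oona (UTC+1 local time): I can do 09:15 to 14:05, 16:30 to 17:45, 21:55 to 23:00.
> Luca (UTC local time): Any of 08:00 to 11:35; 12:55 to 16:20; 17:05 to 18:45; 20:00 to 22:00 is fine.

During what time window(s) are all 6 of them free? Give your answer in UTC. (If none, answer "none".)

Noa in UTC: 08:00-13:30, 19:10-22:00.
Chen in UTC: 08:00-10:35, 11:50-13:35, 17:30-21:20 (subtract 1h to convert from UTC+1).
Esperanza in UTC: 08:10-14:30, 16:40-18:25, 20:55-22:00 (subtract 1h to convert from UTC+1).
Xiulan in UTC: 08:00-12:30, 18:10-22:00.
Oona in UTC: 08:15-13:05, 15:30-16:45, 20:55-22:00 (subtract 1h to convert from UTC+1).
Luca in UTC: 08:00-11:35, 12:55-16:20, 17:05-18:45, 20:00-22:00.
Noa ∩ Chen: 08:00-10:35, 11:50-13:30, 19:10-21:20.
Noa ∩ Chen ∩ Esperanza: 08:10-10:35, 11:50-13:30, 20:55-21:20.
Noa ∩ Chen ∩ Esperanza ∩ Xiulan: 08:10-10:35, 11:50-12:30, 20:55-21:20.
Noa ∩ Chen ∩ Esperanza ∩ Xiulan ∩ Oona: 08:15-10:35, 11:50-12:30, 20:55-21:20.
Noa ∩ Chen ∩ Esperanza ∩ Xiulan ∩ Oona ∩ Luca: 08:15-10:35, 20:55-21:20.

08:15-10:35, 20:55-21:20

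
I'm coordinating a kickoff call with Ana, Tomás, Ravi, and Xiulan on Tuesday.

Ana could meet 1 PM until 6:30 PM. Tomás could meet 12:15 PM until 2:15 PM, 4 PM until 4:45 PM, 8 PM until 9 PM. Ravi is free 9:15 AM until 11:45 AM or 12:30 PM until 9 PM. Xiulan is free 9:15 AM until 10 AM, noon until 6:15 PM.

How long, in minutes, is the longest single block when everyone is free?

75

Ana ∩ Tomás: 13:00-14:15, 16:00-16:45.
Ana ∩ Tomás ∩ Ravi: 13:00-14:15, 16:00-16:45.
Ana ∩ Tomás ∩ Ravi ∩ Xiulan: 13:00-14:15, 16:00-16:45.
So the common availability across everyone is 13:00-14:15, 16:00-16:45.
The longest is 13:00-14:15 at 75 minutes.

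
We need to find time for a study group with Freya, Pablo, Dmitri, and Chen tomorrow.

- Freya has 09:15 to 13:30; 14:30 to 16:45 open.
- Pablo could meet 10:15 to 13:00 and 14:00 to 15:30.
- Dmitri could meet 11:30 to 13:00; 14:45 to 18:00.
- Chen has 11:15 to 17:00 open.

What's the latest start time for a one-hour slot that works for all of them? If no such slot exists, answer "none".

12:00

Freya ∩ Pablo: 10:15-13:00, 14:30-15:30.
Freya ∩ Pablo ∩ Dmitri: 11:30-13:00, 14:45-15:30.
Freya ∩ Pablo ∩ Dmitri ∩ Chen: 11:30-13:00, 14:45-15:30.
The last common window of at least 60 minutes is 11:30-13:00; a 60-minute meeting can start as late as 12:00 and still end by 13:00.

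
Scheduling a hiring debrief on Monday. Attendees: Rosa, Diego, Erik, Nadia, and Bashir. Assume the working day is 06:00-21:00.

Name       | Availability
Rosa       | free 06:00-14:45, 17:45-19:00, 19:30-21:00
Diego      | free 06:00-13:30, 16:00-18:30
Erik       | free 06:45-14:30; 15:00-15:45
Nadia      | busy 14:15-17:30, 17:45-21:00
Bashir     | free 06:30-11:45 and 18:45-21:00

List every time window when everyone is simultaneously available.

Rosa free: 06:00-14:45, 17:45-19:00, 19:30-21:00.
Diego free: 06:00-13:30, 16:00-18:30.
Erik free: 06:45-14:30, 15:00-15:45.
Nadia free: 06:00-14:15, 17:30-17:45 (invert busy blocks within the working day).
Bashir free: 06:30-11:45, 18:45-21:00.
Rosa ∩ Diego: 06:00-13:30, 17:45-18:30.
Rosa ∩ Diego ∩ Erik: 06:45-13:30.
Rosa ∩ Diego ∩ Erik ∩ Nadia: 06:45-13:30.
Rosa ∩ Diego ∩ Erik ∩ Nadia ∩ Bashir: 06:45-11:45.
Those are the intersection windows.

06:45-11:45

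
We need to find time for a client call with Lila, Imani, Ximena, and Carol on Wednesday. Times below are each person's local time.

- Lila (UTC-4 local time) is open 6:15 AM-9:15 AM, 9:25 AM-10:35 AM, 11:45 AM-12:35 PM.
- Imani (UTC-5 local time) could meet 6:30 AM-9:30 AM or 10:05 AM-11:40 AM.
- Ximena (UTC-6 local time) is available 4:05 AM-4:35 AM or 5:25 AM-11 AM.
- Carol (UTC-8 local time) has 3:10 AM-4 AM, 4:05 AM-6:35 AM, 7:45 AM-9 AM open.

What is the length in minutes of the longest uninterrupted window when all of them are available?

70

Lila in UTC: 10:15-13:15, 13:25-14:35, 15:45-16:35 (add 4h to convert from UTC-4).
Imani in UTC: 11:30-14:30, 15:05-16:40 (add 5h to convert from UTC-5).
Ximena in UTC: 10:05-10:35, 11:25-17:00 (add 6h to convert from UTC-6).
Carol in UTC: 11:10-12:00, 12:05-14:35, 15:45-17:00 (add 8h to convert from UTC-8).
Lila ∩ Imani: 11:30-13:15, 13:25-14:30, 15:45-16:35.
Lila ∩ Imani ∩ Ximena: 11:30-13:15, 13:25-14:30, 15:45-16:35.
Lila ∩ Imani ∩ Ximena ∩ Carol: 11:30-12:00, 12:05-13:15, 13:25-14:30, 15:45-16:35.
The longest is 12:05-13:15 at 70 minutes.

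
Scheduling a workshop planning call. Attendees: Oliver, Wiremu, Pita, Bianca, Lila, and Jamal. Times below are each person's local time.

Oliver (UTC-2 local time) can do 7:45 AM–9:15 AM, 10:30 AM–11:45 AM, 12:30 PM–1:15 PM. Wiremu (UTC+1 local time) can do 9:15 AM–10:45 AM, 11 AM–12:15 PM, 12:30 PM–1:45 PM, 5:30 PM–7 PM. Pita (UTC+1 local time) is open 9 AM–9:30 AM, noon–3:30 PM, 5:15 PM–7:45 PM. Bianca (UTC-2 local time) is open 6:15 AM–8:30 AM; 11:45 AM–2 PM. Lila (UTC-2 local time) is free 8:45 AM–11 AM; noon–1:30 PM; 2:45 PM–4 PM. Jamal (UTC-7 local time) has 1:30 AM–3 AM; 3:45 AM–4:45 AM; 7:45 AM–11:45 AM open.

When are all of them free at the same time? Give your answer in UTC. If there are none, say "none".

none

Oliver in UTC: 09:45-11:15, 12:30-13:45, 14:30-15:15 (add 2h to convert from UTC-2).
Wiremu in UTC: 08:15-09:45, 10:00-11:15, 11:30-12:45, 16:30-18:00 (subtract 1h to convert from UTC+1).
Pita in UTC: 08:00-08:30, 11:00-14:30, 16:15-18:45 (subtract 1h to convert from UTC+1).
Bianca in UTC: 08:15-10:30, 13:45-16:00 (add 2h to convert from UTC-2).
Lila in UTC: 10:45-13:00, 14:00-15:30, 16:45-18:00 (add 2h to convert from UTC-2).
Jamal in UTC: 08:30-10:00, 10:45-11:45, 14:45-18:45 (add 7h to convert from UTC-7).
Oliver ∩ Wiremu: 10:00-11:15, 12:30-12:45.
Oliver ∩ Wiremu ∩ Pita: 11:00-11:15, 12:30-12:45.
Oliver ∩ Wiremu ∩ Pita ∩ Bianca: ∅.
Oliver ∩ Wiremu ∩ Pita ∩ Bianca ∩ Lila: ∅.
Oliver ∩ Wiremu ∩ Pita ∩ Bianca ∩ Lila ∩ Jamal: ∅.
There is no time when everyone is free.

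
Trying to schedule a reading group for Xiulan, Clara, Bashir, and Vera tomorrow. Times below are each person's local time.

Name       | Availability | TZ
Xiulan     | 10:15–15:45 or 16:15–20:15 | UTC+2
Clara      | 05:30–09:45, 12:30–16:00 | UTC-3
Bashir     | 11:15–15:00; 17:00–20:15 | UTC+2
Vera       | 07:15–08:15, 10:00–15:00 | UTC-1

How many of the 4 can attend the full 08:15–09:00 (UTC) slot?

Xiulan in UTC: 08:15-13:45, 14:15-18:15 (subtract 2h to convert from UTC+2).
Clara in UTC: 08:30-12:45, 15:30-19:00 (add 3h to convert from UTC-3).
Bashir in UTC: 09:15-13:00, 15:00-18:15 (subtract 2h to convert from UTC+2).
Vera in UTC: 08:15-09:15, 11:00-16:00 (add 1h to convert from UTC-1).
Xiulan and Vera can make the full 08:15-09:00 slot — that's 2.

2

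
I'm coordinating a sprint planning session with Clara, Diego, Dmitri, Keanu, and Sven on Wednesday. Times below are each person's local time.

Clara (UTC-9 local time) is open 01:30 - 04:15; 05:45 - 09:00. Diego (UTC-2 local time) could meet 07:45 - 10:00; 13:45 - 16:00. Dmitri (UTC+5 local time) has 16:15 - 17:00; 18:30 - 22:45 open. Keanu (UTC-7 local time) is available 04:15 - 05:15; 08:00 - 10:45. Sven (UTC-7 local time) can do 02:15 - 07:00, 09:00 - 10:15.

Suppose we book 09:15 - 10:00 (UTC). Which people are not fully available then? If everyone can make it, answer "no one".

Clara, Diego, Dmitri, Keanu

Clara in UTC: 10:30-13:15, 14:45-18:00 (add 9h to convert from UTC-9).
Diego in UTC: 09:45-12:00, 15:45-18:00 (add 2h to convert from UTC-2).
Dmitri in UTC: 11:15-12:00, 13:30-17:45 (subtract 5h to convert from UTC+5).
Keanu in UTC: 11:15-12:15, 15:00-17:45 (add 7h to convert from UTC-7).
Sven in UTC: 09:15-14:00, 16:00-17:15 (add 7h to convert from UTC-7).
Clara: not fully free for 09:15-10:00. Diego: not fully free for 09:15-10:00. Dmitri: not fully free for 09:15-10:00. Keanu: not fully free for 09:15-10:00. Sven: free for 09:15-10:00.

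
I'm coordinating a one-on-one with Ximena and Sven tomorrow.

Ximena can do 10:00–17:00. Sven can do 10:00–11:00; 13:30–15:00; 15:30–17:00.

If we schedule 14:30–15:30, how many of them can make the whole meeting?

Ximena can make the full 14:30-15:30 slot — that's 1.

1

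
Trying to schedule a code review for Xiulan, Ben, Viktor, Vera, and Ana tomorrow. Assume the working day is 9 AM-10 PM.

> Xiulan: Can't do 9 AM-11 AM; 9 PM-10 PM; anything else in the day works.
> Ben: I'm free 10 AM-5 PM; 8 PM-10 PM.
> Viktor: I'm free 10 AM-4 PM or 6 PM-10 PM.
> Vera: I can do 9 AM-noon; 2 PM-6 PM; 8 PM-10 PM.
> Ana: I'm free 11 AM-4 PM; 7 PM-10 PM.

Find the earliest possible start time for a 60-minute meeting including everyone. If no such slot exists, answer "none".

Xiulan free: 11:00-21:00 (invert busy blocks within the working day).
Ben free: 10:00-17:00, 20:00-22:00.
Viktor free: 10:00-16:00, 18:00-22:00.
Vera free: 09:00-12:00, 14:00-18:00, 20:00-22:00.
Ana free: 11:00-16:00, 19:00-22:00.
Xiulan ∩ Ben: 11:00-17:00, 20:00-21:00.
Xiulan ∩ Ben ∩ Viktor: 11:00-16:00, 20:00-21:00.
Xiulan ∩ Ben ∩ Viktor ∩ Vera: 11:00-12:00, 14:00-16:00, 20:00-21:00.
Xiulan ∩ Ben ∩ Viktor ∩ Vera ∩ Ana: 11:00-12:00, 14:00-16:00, 20:00-21:00.
The first common window of at least 60 minutes is 11:00-12:00, so the earliest start is 11:00.

11:00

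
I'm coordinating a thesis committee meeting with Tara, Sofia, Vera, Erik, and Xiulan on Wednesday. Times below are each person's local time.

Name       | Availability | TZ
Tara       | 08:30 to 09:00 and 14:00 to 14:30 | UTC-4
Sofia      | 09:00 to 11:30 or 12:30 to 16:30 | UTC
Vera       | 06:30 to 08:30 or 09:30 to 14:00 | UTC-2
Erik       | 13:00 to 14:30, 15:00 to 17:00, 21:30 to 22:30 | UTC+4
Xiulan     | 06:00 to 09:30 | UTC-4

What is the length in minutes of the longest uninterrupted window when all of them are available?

30

Tara in UTC: 12:30-13:00, 18:00-18:30 (add 4h to convert from UTC-4).
Sofia in UTC: 09:00-11:30, 12:30-16:30.
Vera in UTC: 08:30-10:30, 11:30-16:00 (add 2h to convert from UTC-2).
Erik in UTC: 09:00-10:30, 11:00-13:00, 17:30-18:30 (subtract 4h to convert from UTC+4).
Xiulan in UTC: 10:00-13:30 (add 4h to convert from UTC-4).
Tara ∩ Sofia: 12:30-13:00.
Tara ∩ Sofia ∩ Vera: 12:30-13:00.
Tara ∩ Sofia ∩ Vera ∩ Erik: 12:30-13:00.
Tara ∩ Sofia ∩ Vera ∩ Erik ∩ Xiulan: 12:30-13:00.
Those are the intersection windows.
The longest is 12:30-13:00 at 30 minutes.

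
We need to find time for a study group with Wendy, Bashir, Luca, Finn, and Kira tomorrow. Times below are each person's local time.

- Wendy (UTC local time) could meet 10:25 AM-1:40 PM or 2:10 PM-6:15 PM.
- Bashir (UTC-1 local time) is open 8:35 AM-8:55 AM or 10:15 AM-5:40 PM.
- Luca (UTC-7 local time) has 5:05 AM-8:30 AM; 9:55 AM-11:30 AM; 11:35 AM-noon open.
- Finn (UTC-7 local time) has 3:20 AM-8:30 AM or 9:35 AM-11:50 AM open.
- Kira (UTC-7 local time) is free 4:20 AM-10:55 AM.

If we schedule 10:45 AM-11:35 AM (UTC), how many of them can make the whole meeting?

2

Wendy in UTC: 10:25-13:40, 14:10-18:15.
Bashir in UTC: 09:35-09:55, 11:15-18:40 (add 1h to convert from UTC-1).
Luca in UTC: 12:05-15:30, 16:55-18:30, 18:35-19:00 (add 7h to convert from UTC-7).
Finn in UTC: 10:20-15:30, 16:35-18:50 (add 7h to convert from UTC-7).
Kira in UTC: 11:20-17:55 (add 7h to convert from UTC-7).
Wendy and Finn can make the full 10:45-11:35 slot — that's 2.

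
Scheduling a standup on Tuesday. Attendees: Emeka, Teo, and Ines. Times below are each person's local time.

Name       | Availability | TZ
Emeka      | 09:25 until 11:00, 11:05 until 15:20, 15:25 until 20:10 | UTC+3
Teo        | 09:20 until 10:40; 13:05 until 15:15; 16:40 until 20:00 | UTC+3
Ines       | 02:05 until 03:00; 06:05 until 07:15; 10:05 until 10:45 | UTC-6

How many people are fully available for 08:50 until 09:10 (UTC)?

Emeka in UTC: 06:25-08:00, 08:05-12:20, 12:25-17:10 (subtract 3h to convert from UTC+3).
Teo in UTC: 06:20-07:40, 10:05-12:15, 13:40-17:00 (subtract 3h to convert from UTC+3).
Ines in UTC: 08:05-09:00, 12:05-13:15, 16:05-16:45 (add 6h to convert from UTC-6).
Emeka can make the full 08:50-09:10 slot — that's 1.

1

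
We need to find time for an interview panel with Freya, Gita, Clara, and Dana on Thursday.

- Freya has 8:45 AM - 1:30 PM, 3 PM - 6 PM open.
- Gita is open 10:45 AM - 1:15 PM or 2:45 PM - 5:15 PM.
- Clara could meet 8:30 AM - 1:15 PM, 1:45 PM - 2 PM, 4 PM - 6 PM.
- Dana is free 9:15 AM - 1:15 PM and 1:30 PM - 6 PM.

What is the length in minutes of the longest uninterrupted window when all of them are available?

150

Freya ∩ Gita: 10:45-13:15, 15:00-17:15.
Freya ∩ Gita ∩ Clara: 10:45-13:15, 16:00-17:15.
Freya ∩ Gita ∩ Clara ∩ Dana: 10:45-13:15, 16:00-17:15.
The longest is 10:45-13:15 at 150 minutes.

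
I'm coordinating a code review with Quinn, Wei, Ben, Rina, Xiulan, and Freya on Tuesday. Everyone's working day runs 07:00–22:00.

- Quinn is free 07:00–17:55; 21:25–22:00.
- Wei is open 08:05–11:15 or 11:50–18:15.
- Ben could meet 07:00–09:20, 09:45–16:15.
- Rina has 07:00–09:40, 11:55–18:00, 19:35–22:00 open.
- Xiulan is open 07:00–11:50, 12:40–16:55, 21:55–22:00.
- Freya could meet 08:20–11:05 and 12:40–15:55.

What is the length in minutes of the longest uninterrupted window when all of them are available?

Quinn ∩ Wei: 08:05-11:15, 11:50-17:55.
Quinn ∩ Wei ∩ Ben: 08:05-09:20, 09:45-11:15, 11:50-16:15.
Quinn ∩ Wei ∩ Ben ∩ Rina: 08:05-09:20, 11:55-16:15.
Quinn ∩ Wei ∩ Ben ∩ Rina ∩ Xiulan: 08:05-09:20, 12:40-16:15.
Quinn ∩ Wei ∩ Ben ∩ Rina ∩ Xiulan ∩ Freya: 08:20-09:20, 12:40-15:55.
So the common availability across everyone is 08:20-09:20, 12:40-15:55.
The longest is 12:40-15:55 at 195 minutes.

195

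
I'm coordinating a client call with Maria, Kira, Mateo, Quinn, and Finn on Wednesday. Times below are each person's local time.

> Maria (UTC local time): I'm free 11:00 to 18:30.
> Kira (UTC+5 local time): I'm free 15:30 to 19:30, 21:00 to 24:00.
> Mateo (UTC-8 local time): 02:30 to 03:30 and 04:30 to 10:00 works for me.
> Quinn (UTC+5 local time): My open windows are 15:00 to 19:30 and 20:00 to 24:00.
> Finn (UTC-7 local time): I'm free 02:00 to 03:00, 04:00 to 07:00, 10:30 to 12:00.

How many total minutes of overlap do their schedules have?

150

Maria in UTC: 11:00-18:30.
Kira in UTC: 10:30-14:30, 16:00-19:00 (subtract 5h to convert from UTC+5).
Mateo in UTC: 10:30-11:30, 12:30-18:00 (add 8h to convert from UTC-8).
Quinn in UTC: 10:00-14:30, 15:00-19:00 (subtract 5h to convert from UTC+5).
Finn in UTC: 09:00-10:00, 11:00-14:00, 17:30-19:00 (add 7h to convert from UTC-7).
Maria ∩ Kira: 11:00-14:30, 16:00-18:30.
Maria ∩ Kira ∩ Mateo: 11:00-11:30, 12:30-14:30, 16:00-18:00.
Maria ∩ Kira ∩ Mateo ∩ Quinn: 11:00-11:30, 12:30-14:30, 16:00-18:00.
Maria ∩ Kira ∩ Mateo ∩ Quinn ∩ Finn: 11:00-11:30, 12:30-14:00, 17:30-18:00.
Summing the common windows: 30 + 90 + 30 = 150 minutes.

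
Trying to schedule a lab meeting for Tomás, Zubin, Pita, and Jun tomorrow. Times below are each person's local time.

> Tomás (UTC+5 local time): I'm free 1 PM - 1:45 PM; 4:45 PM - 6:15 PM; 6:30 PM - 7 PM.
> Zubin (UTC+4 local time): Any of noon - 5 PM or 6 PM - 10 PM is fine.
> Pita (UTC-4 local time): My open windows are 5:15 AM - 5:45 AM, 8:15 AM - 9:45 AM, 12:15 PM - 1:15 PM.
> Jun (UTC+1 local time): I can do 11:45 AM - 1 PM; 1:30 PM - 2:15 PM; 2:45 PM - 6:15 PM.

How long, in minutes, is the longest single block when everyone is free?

30

Tomás in UTC: 08:00-08:45, 11:45-13:15, 13:30-14:00 (subtract 5h to convert from UTC+5).
Zubin in UTC: 08:00-13:00, 14:00-18:00 (subtract 4h to convert from UTC+4).
Pita in UTC: 09:15-09:45, 12:15-13:45, 16:15-17:15 (add 4h to convert from UTC-4).
Jun in UTC: 10:45-12:00, 12:30-13:15, 13:45-17:15 (subtract 1h to convert from UTC+1).
Tomás ∩ Zubin: 08:00-08:45, 11:45-13:00.
Tomás ∩ Zubin ∩ Pita: 12:15-13:00.
Tomás ∩ Zubin ∩ Pita ∩ Jun: 12:30-13:00.
The longest is 12:30-13:00 at 30 minutes.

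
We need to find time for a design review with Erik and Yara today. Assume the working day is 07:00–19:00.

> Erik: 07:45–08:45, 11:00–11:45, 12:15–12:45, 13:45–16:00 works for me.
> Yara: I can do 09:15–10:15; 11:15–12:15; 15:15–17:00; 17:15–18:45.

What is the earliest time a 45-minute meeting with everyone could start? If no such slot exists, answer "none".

15:15

Erik ∩ Yara: 11:15-11:45, 15:15-16:00.
The first common window of at least 45 minutes is 15:15-16:00, so the earliest start is 15:15.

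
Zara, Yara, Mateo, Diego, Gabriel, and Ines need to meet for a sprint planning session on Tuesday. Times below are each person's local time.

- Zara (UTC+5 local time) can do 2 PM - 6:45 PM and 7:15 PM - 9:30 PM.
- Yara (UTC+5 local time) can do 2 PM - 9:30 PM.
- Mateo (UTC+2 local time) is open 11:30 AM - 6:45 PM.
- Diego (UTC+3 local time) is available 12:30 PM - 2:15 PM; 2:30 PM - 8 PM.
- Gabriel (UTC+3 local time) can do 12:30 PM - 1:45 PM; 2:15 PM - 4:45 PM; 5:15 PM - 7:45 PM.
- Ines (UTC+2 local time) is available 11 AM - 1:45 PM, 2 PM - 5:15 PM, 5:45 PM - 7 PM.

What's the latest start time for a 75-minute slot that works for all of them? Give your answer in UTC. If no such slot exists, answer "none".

12:30

Zara in UTC: 09:00-13:45, 14:15-16:30 (subtract 5h to convert from UTC+5).
Yara in UTC: 09:00-16:30 (subtract 5h to convert from UTC+5).
Mateo in UTC: 09:30-16:45 (subtract 2h to convert from UTC+2).
Diego in UTC: 09:30-11:15, 11:30-17:00 (subtract 3h to convert from UTC+3).
Gabriel in UTC: 09:30-10:45, 11:15-13:45, 14:15-16:45 (subtract 3h to convert from UTC+3).
Ines in UTC: 09:00-11:45, 12:00-15:15, 15:45-17:00 (subtract 2h to convert from UTC+2).
Zara ∩ Yara: 09:00-13:45, 14:15-16:30.
Zara ∩ Yara ∩ Mateo: 09:30-13:45, 14:15-16:30.
Zara ∩ Yara ∩ Mateo ∩ Diego: 09:30-11:15, 11:30-13:45, 14:15-16:30.
Zara ∩ Yara ∩ Mateo ∩ Diego ∩ Gabriel: 09:30-10:45, 11:30-13:45, 14:15-16:30.
Zara ∩ Yara ∩ Mateo ∩ Diego ∩ Gabriel ∩ Ines: 09:30-10:45, 11:30-11:45, 12:00-13:45, 14:15-15:15, 15:45-16:30.
The last common window of at least 75 minutes is 12:00-13:45; a 75-minute meeting can start as late as 12:30 and still end by 13:45.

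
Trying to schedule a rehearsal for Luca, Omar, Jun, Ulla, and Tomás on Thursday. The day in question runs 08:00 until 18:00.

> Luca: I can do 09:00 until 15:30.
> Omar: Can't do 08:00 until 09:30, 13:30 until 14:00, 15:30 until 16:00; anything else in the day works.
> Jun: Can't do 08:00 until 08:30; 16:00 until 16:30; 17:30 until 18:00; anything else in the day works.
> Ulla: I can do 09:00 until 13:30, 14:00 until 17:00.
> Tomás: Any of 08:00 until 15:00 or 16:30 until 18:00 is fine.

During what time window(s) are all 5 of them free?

Luca free: 09:00-15:30.
Omar free: 09:30-13:30, 14:00-15:30, 16:00-18:00 (invert busy blocks within the working day).
Jun free: 08:30-16:00, 16:30-17:30 (invert busy blocks within the working day).
Ulla free: 09:00-13:30, 14:00-17:00.
Tomás free: 08:00-15:00, 16:30-18:00.
Luca ∩ Omar: 09:30-13:30, 14:00-15:30.
Luca ∩ Omar ∩ Jun: 09:30-13:30, 14:00-15:30.
Luca ∩ Omar ∩ Jun ∩ Ulla: 09:30-13:30, 14:00-15:30.
Luca ∩ Omar ∩ Jun ∩ Ulla ∩ Tomás: 09:30-13:30, 14:00-15:00.

09:30-13:30, 14:00-15:00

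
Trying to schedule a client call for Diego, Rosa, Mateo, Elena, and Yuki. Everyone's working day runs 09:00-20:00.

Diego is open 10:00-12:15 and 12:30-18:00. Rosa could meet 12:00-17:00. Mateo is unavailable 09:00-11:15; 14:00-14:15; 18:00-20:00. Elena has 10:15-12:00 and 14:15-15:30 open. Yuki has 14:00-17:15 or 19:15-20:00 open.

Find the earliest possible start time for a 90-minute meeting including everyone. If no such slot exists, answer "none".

Diego free: 10:00-12:15, 12:30-18:00.
Rosa free: 12:00-17:00.
Mateo free: 11:15-14:00, 14:15-18:00 (invert busy blocks within the working day).
Elena free: 10:15-12:00, 14:15-15:30.
Yuki free: 14:00-17:15, 19:15-20:00.
Diego ∩ Rosa: 12:00-12:15, 12:30-17:00.
Diego ∩ Rosa ∩ Mateo: 12:00-12:15, 12:30-14:00, 14:15-17:00.
Diego ∩ Rosa ∩ Mateo ∩ Elena: 14:15-15:30.
Diego ∩ Rosa ∩ Mateo ∩ Elena ∩ Yuki: 14:15-15:30.
No common window is at least 90 minutes long.

none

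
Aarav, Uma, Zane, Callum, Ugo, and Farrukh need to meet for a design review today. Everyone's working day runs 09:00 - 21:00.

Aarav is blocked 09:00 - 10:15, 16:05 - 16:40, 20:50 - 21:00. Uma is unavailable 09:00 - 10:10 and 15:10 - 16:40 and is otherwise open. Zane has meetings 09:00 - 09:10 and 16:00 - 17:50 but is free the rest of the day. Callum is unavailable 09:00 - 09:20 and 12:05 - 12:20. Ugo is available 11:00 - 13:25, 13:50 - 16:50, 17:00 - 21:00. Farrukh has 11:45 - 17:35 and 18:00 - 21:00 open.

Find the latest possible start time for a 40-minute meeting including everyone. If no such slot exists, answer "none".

20:10

Aarav free: 10:15-16:05, 16:40-20:50 (invert busy blocks within the working day).
Uma free: 10:10-15:10, 16:40-21:00 (invert busy blocks within the working day).
Zane free: 09:10-16:00, 17:50-21:00 (invert busy blocks within the working day).
Callum free: 09:20-12:05, 12:20-21:00 (invert busy blocks within the working day).
Ugo free: 11:00-13:25, 13:50-16:50, 17:00-21:00.
Farrukh free: 11:45-17:35, 18:00-21:00.
Aarav ∩ Uma: 10:15-15:10, 16:40-20:50.
Aarav ∩ Uma ∩ Zane: 10:15-15:10, 17:50-20:50.
Aarav ∩ Uma ∩ Zane ∩ Callum: 10:15-12:05, 12:20-15:10, 17:50-20:50.
Aarav ∩ Uma ∩ Zane ∩ Callum ∩ Ugo: 11:00-12:05, 12:20-13:25, 13:50-15:10, 17:50-20:50.
Aarav ∩ Uma ∩ Zane ∩ Callum ∩ Ugo ∩ Farrukh: 11:45-12:05, 12:20-13:25, 13:50-15:10, 18:00-20:50.
So the common availability across everyone is 11:45-12:05, 12:20-13:25, 13:50-15:10, 18:00-20:50.
The last common window of at least 40 minutes is 18:00-20:50; a 40-minute meeting can start as late as 20:10 and still end by 20:50.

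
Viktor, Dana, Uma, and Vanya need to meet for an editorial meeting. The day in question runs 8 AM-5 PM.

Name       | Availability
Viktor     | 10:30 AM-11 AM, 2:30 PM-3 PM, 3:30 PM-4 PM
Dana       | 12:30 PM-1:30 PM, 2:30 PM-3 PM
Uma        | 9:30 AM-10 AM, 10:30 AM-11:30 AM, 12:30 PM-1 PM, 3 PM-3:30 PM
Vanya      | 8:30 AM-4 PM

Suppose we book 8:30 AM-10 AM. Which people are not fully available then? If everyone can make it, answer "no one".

Dana, Uma, Viktor

Viktor: not fully free for 08:30-10:00. Dana: not fully free for 08:30-10:00. Uma: not fully free for 08:30-10:00. Vanya: free for 08:30-10:00.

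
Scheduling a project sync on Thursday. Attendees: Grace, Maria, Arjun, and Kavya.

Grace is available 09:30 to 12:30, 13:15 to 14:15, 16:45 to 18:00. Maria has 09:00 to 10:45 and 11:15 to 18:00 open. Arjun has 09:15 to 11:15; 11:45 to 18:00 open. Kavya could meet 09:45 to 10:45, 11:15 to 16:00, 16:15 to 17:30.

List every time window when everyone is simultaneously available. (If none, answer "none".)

09:45-10:45, 11:45-12:30, 13:15-14:15, 16:45-17:30

Grace ∩ Maria: 09:30-10:45, 11:15-12:30, 13:15-14:15, 16:45-18:00.
Grace ∩ Maria ∩ Arjun: 09:30-10:45, 11:45-12:30, 13:15-14:15, 16:45-18:00.
Grace ∩ Maria ∩ Arjun ∩ Kavya: 09:45-10:45, 11:45-12:30, 13:15-14:15, 16:45-17:30.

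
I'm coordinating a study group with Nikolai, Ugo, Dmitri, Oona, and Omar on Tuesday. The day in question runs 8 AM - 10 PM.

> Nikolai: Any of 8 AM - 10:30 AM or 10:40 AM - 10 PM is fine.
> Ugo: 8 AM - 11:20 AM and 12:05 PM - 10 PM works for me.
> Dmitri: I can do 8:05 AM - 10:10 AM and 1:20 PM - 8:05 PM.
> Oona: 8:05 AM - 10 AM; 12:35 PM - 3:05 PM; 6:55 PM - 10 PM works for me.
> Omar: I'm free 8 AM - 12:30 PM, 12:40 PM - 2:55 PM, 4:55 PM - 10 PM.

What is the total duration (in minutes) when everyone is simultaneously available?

Nikolai ∩ Ugo: 08:00-10:30, 10:40-11:20, 12:05-22:00.
Nikolai ∩ Ugo ∩ Dmitri: 08:05-10:10, 13:20-20:05.
Nikolai ∩ Ugo ∩ Dmitri ∩ Oona: 08:05-10:00, 13:20-15:05, 18:55-20:05.
Nikolai ∩ Ugo ∩ Dmitri ∩ Oona ∩ Omar: 08:05-10:00, 13:20-14:55, 18:55-20:05.
Summing the common windows: 115 + 95 + 70 = 280 minutes.

280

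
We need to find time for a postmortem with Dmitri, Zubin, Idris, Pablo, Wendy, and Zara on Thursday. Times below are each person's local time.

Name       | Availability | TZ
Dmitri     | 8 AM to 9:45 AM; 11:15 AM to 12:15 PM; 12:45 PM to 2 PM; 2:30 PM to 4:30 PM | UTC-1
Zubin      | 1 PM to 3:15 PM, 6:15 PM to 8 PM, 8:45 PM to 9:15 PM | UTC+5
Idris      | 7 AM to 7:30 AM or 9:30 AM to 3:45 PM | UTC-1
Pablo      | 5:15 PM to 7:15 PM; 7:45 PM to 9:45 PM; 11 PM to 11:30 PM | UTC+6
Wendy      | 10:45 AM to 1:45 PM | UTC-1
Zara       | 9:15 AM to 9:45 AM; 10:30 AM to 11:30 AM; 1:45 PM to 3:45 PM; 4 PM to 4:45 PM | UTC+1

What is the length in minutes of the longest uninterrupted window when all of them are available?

Dmitri in UTC: 09:00-10:45, 12:15-13:15, 13:45-15:00, 15:30-17:30 (add 1h to convert from UTC-1).
Zubin in UTC: 08:00-10:15, 13:15-15:00, 15:45-16:15 (subtract 5h to convert from UTC+5).
Idris in UTC: 08:00-08:30, 10:30-16:45 (add 1h to convert from UTC-1).
Pablo in UTC: 11:15-13:15, 13:45-15:45, 17:00-17:30 (subtract 6h to convert from UTC+6).
Wendy in UTC: 11:45-14:45 (add 1h to convert from UTC-1).
Zara in UTC: 08:15-08:45, 09:30-10:30, 12:45-14:45, 15:00-15:45 (subtract 1h to convert from UTC+1).
Dmitri ∩ Zubin: 09:00-10:15, 13:45-15:00, 15:45-16:15.
Dmitri ∩ Zubin ∩ Idris: 13:45-15:00, 15:45-16:15.
Dmitri ∩ Zubin ∩ Idris ∩ Pablo: 13:45-15:00.
Dmitri ∩ Zubin ∩ Idris ∩ Pablo ∩ Wendy: 13:45-14:45.
Dmitri ∩ Zubin ∩ Idris ∩ Pablo ∩ Wendy ∩ Zara: 13:45-14:45.
The longest is 13:45-14:45 at 60 minutes.

60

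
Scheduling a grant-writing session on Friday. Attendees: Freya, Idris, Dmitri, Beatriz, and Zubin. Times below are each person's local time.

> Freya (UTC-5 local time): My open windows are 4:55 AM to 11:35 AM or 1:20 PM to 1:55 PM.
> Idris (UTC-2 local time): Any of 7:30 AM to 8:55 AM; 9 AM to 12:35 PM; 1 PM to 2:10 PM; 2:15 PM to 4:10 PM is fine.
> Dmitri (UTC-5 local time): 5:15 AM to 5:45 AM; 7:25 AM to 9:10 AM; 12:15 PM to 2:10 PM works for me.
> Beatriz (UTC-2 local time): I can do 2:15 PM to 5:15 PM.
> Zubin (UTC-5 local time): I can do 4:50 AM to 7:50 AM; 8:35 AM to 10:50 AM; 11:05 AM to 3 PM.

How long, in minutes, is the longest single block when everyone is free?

0

Freya in UTC: 09:55-16:35, 18:20-18:55 (add 5h to convert from UTC-5).
Idris in UTC: 09:30-10:55, 11:00-14:35, 15:00-16:10, 16:15-18:10 (add 2h to convert from UTC-2).
Dmitri in UTC: 10:15-10:45, 12:25-14:10, 17:15-19:10 (add 5h to convert from UTC-5).
Beatriz in UTC: 16:15-19:15 (add 2h to convert from UTC-2).
Zubin in UTC: 09:50-12:50, 13:35-15:50, 16:05-20:00 (add 5h to convert from UTC-5).
Freya ∩ Idris: 09:55-10:55, 11:00-14:35, 15:00-16:10, 16:15-16:35.
Freya ∩ Idris ∩ Dmitri: 10:15-10:45, 12:25-14:10.
Freya ∩ Idris ∩ Dmitri ∩ Beatriz: ∅.
Freya ∩ Idris ∩ Dmitri ∩ Beatriz ∩ Zubin: ∅.
There is no time when everyone is free.
No common window exists, so the longest block is 0 minutes.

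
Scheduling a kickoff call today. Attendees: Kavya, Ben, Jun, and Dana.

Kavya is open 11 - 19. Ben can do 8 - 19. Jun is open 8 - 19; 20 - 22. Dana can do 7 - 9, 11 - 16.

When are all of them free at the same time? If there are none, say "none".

11:00-16:00

Kavya ∩ Ben: 11:00-19:00.
Kavya ∩ Ben ∩ Jun: 11:00-19:00.
Kavya ∩ Ben ∩ Jun ∩ Dana: 11:00-16:00.
So the common availability across everyone is 11:00-16:00.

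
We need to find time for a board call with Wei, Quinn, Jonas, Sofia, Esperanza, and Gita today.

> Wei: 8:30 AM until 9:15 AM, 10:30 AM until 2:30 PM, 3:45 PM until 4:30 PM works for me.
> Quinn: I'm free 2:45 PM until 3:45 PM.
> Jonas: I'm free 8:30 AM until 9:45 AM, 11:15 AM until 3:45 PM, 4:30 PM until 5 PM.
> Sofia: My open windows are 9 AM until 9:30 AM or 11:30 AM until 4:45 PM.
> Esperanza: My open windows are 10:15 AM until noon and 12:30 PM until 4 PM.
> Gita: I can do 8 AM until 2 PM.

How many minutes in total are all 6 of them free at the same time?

0

Wei ∩ Quinn: ∅.
Wei ∩ Quinn ∩ Jonas: ∅.
Wei ∩ Quinn ∩ Jonas ∩ Sofia: ∅.
Wei ∩ Quinn ∩ Jonas ∩ Sofia ∩ Esperanza: ∅.
Wei ∩ Quinn ∩ Jonas ∩ Sofia ∩ Esperanza ∩ Gita: ∅.
There is no time when everyone is free.
There is no common window, so the total is 0 minutes.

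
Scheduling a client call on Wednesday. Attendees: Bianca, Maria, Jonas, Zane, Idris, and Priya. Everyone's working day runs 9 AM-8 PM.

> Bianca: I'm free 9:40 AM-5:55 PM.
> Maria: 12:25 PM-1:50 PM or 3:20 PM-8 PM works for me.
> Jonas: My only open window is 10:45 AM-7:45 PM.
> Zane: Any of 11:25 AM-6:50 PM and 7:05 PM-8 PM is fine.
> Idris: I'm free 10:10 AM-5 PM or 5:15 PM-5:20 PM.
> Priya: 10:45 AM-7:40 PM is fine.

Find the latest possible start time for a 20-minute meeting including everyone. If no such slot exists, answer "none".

16:40

Bianca ∩ Maria: 12:25-13:50, 15:20-17:55.
Bianca ∩ Maria ∩ Jonas: 12:25-13:50, 15:20-17:55.
Bianca ∩ Maria ∩ Jonas ∩ Zane: 12:25-13:50, 15:20-17:55.
Bianca ∩ Maria ∩ Jonas ∩ Zane ∩ Idris: 12:25-13:50, 15:20-17:00, 17:15-17:20.
Bianca ∩ Maria ∩ Jonas ∩ Zane ∩ Idris ∩ Priya: 12:25-13:50, 15:20-17:00, 17:15-17:20.
Those are the intersection windows.
The last common window of at least 20 minutes is 15:20-17:00; a 20-minute meeting can start as late as 16:40 and still end by 17:00.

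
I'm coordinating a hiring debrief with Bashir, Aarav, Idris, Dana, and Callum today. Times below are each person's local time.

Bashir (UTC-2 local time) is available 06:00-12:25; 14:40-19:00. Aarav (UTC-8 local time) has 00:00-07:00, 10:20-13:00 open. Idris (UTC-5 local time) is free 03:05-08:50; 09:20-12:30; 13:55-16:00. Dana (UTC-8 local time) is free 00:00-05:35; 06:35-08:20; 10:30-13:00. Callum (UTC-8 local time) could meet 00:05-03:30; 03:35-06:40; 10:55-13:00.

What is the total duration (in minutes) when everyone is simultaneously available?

450

Bashir in UTC: 08:00-14:25, 16:40-21:00 (add 2h to convert from UTC-2).
Aarav in UTC: 08:00-15:00, 18:20-21:00 (add 8h to convert from UTC-8).
Idris in UTC: 08:05-13:50, 14:20-17:30, 18:55-21:00 (add 5h to convert from UTC-5).
Dana in UTC: 08:00-13:35, 14:35-16:20, 18:30-21:00 (add 8h to convert from UTC-8).
Callum in UTC: 08:05-11:30, 11:35-14:40, 18:55-21:00 (add 8h to convert from UTC-8).
Bashir ∩ Aarav: 08:00-14:25, 18:20-21:00.
Bashir ∩ Aarav ∩ Idris: 08:05-13:50, 14:20-14:25, 18:55-21:00.
Bashir ∩ Aarav ∩ Idris ∩ Dana: 08:05-13:35, 18:55-21:00.
Bashir ∩ Aarav ∩ Idris ∩ Dana ∩ Callum: 08:05-11:30, 11:35-13:35, 18:55-21:00.
So the common availability across everyone is 08:05-11:30, 11:35-13:35, 18:55-21:00.
Summing the common windows: 205 + 120 + 125 = 450 minutes.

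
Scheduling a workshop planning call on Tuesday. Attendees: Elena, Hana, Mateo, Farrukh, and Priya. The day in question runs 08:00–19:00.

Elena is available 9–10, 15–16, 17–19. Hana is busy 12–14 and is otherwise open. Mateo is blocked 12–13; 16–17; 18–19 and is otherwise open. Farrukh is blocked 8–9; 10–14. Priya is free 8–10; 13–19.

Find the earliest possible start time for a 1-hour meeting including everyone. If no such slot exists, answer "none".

09:00

Elena free: 09:00-10:00, 15:00-16:00, 17:00-19:00.
Hana free: 08:00-12:00, 14:00-19:00 (invert busy blocks within the working day).
Mateo free: 08:00-12:00, 13:00-16:00, 17:00-18:00 (invert busy blocks within the working day).
Farrukh free: 09:00-10:00, 14:00-19:00 (invert busy blocks within the working day).
Priya free: 08:00-10:00, 13:00-19:00.
Elena ∩ Hana: 09:00-10:00, 15:00-16:00, 17:00-19:00.
Elena ∩ Hana ∩ Mateo: 09:00-10:00, 15:00-16:00, 17:00-18:00.
Elena ∩ Hana ∩ Mateo ∩ Farrukh: 09:00-10:00, 15:00-16:00, 17:00-18:00.
Elena ∩ Hana ∩ Mateo ∩ Farrukh ∩ Priya: 09:00-10:00, 15:00-16:00, 17:00-18:00.
The first common window of at least 60 minutes is 09:00-10:00, so the earliest start is 09:00.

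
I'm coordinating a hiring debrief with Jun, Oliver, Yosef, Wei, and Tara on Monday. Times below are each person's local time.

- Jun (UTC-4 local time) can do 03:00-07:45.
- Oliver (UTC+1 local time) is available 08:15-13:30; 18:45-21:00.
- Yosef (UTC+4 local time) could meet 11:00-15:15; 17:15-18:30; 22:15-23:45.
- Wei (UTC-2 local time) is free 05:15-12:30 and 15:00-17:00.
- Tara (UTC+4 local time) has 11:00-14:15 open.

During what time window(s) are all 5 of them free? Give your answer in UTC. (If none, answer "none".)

Jun in UTC: 07:00-11:45 (add 4h to convert from UTC-4).
Oliver in UTC: 07:15-12:30, 17:45-20:00 (subtract 1h to convert from UTC+1).
Yosef in UTC: 07:00-11:15, 13:15-14:30, 18:15-19:45 (subtract 4h to convert from UTC+4).
Wei in UTC: 07:15-14:30, 17:00-19:00 (add 2h to convert from UTC-2).
Tara in UTC: 07:00-10:15 (subtract 4h to convert from UTC+4).
Jun ∩ Oliver: 07:15-11:45.
Jun ∩ Oliver ∩ Yosef: 07:15-11:15.
Jun ∩ Oliver ∩ Yosef ∩ Wei: 07:15-11:15.
Jun ∩ Oliver ∩ Yosef ∩ Wei ∩ Tara: 07:15-10:15.

07:15-10:15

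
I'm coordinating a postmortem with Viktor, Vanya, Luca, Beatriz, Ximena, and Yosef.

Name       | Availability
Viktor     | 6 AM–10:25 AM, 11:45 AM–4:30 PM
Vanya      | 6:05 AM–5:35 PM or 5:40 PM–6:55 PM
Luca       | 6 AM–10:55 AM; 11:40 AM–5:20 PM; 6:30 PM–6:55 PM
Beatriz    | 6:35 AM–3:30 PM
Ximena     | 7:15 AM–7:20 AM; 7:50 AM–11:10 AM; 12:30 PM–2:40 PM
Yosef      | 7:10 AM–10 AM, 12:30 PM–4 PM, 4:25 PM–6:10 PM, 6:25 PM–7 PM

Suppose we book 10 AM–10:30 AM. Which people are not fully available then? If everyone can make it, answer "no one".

Viktor, Yosef

Viktor: not fully free for 10:00-10:30. Vanya: free for 10:00-10:30. Luca: free for 10:00-10:30. Beatriz: free for 10:00-10:30. Ximena: free for 10:00-10:30. Yosef: not fully free for 10:00-10:30.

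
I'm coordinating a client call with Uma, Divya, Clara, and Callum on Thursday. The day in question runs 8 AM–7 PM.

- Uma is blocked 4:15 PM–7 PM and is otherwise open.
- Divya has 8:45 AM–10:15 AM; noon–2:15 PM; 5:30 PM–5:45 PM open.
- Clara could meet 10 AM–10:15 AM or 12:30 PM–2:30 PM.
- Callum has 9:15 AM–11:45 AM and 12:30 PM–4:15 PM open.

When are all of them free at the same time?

Uma free: 08:00-16:15 (invert busy blocks within the working day).
Divya free: 08:45-10:15, 12:00-14:15, 17:30-17:45.
Clara free: 10:00-10:15, 12:30-14:30.
Callum free: 09:15-11:45, 12:30-16:15.
Uma ∩ Divya: 08:45-10:15, 12:00-14:15.
Uma ∩ Divya ∩ Clara: 10:00-10:15, 12:30-14:15.
Uma ∩ Divya ∩ Clara ∩ Callum: 10:00-10:15, 12:30-14:15.

10:00-10:15, 12:30-14:15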